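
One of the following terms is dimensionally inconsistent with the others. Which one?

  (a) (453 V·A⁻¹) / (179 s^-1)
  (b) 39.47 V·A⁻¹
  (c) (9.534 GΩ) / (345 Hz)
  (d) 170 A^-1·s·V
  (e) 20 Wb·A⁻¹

Work out the base dimensions of each:
  (a) [kg·m²·s⁻³·A⁻²] / [s⁻¹] = kg·m²·s⁻²·A⁻²
  (b) V·A⁻¹ = J·C⁻¹·A⁻¹ = kg·m²·s⁻³·A⁻²
  (c) [kg·m²·s⁻³·A⁻²] / [s⁻¹] = kg·m²·s⁻²·A⁻²
  (d) V·s·A⁻¹ = J·C⁻¹·s·A⁻¹ = kg·m²·s⁻²·A⁻²
  (e) Wb·A⁻¹ = V·s·A⁻¹ = kg·m²·s⁻²·A⁻²
All reduce to kg·m²·s⁻²·A⁻² except (b), which is kg·m²·s⁻³·A⁻².

(b)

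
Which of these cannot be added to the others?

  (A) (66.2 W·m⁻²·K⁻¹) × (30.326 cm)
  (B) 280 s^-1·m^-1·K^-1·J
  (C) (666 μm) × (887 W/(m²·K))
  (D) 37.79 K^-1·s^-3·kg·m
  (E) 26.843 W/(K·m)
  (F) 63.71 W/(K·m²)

Reduce each to base SI dimensions:
  (A) [kg·s⁻³·K⁻¹] · [m] = kg·m·s⁻³·K⁻¹
  (B) J·s⁻¹·m⁻¹·K⁻¹ = N·m·s⁻¹·m⁻¹·K⁻¹ = kg·m·s⁻³·K⁻¹
  (C) [m] · [kg·s⁻³·K⁻¹] = kg·m·s⁻³·K⁻¹
  (D) kg·m·s⁻³·K⁻¹
  (E) W·m⁻¹·K⁻¹ = J·s⁻¹·m⁻¹·K⁻¹ = kg·m·s⁻³·K⁻¹
  (F) W·m⁻²·K⁻¹ = J·s⁻¹·m⁻²·K⁻¹ = kg·s⁻³·K⁻¹
All reduce to kg·m·s⁻³·K⁻¹ except (F), which is kg·s⁻³·K⁻¹.

(F)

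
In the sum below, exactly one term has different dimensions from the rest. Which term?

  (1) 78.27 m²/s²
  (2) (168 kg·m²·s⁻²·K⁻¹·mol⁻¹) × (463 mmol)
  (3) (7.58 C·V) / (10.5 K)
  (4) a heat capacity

(1)

Expand each in SI base units:
  (1) m²·s⁻²
  (2) [kg·m²·s⁻²·K⁻¹·mol⁻¹] · [mol] = kg·m²·s⁻²·K⁻¹
  (3) [kg·m²·s⁻²] / [K] = kg·m²·s⁻²·K⁻¹
  (4) [heat capacity] = kg·m²·s⁻²·K⁻¹
All reduce to kg·m²·s⁻²·K⁻¹ except (1), which is m²·s⁻².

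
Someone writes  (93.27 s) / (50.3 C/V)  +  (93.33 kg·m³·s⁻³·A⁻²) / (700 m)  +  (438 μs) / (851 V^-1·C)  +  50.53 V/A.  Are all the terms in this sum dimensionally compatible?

Reduce each to base SI dimensions:
  (93.27 s) / (50.3 C/V):  [s] / [kg⁻¹·m⁻²·s⁴·A²] = kg·m²·s⁻³·A⁻²
  (93.33 kg·m³·s⁻³·A⁻²) / (700 m):  [kg·m³·s⁻³·A⁻²] / [m] = kg·m²·s⁻³·A⁻²
  (438 μs) / (851 V^-1·C):  [s] / [kg⁻¹·m⁻²·s⁴·A²] = kg·m²·s⁻³·A⁻²
  50.53 V/A:  V·A⁻¹ = J·C⁻¹·A⁻¹ = kg·m²·s⁻³·A⁻²
Every term reduces to kg·m²·s⁻³·A⁻².

Yes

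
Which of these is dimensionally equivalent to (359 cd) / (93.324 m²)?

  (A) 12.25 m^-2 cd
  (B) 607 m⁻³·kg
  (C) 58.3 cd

(A)

Reference: [cd] / [m²] = m⁻²·cd.
Each option:
  (A) m⁻²·cd  ← same
  (B) kg·m⁻³
  (C) cd
Only (A) matches m⁻²·cd.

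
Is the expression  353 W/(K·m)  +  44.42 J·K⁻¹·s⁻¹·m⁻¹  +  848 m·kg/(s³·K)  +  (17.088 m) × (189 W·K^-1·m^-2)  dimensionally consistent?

Reduce each to base SI dimensions:
  353 W/(K·m):  W·m⁻¹·K⁻¹ = J·s⁻¹·m⁻¹·K⁻¹ = kg·m·s⁻³·K⁻¹
  44.42 J·K⁻¹·s⁻¹·m⁻¹:  J·s⁻¹·m⁻¹·K⁻¹ = N·m·s⁻¹·m⁻¹·K⁻¹ = kg·m·s⁻³·K⁻¹
  848 m·kg/(s³·K):  kg·m·s⁻³·K⁻¹
  (17.088 m) × (189 W·K^-1·m^-2):  [m] · [kg·s⁻³·K⁻¹] = kg·m·s⁻³·K⁻¹
Every term reduces to kg·m·s⁻³·K⁻¹.

Yes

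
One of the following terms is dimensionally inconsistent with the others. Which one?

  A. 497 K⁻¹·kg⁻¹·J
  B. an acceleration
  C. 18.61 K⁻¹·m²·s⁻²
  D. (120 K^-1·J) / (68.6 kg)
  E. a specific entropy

B.

Reduce each to base SI dimensions:
  A. J·kg⁻¹·K⁻¹ = N·m·kg⁻¹·K⁻¹ = m²·s⁻²·K⁻¹
  B. [acceleration] = m·s⁻²
  C. m²·s⁻²·K⁻¹
  D. [kg·m²·s⁻²·K⁻¹] / [kg] = m²·s⁻²·K⁻¹
  E. [specific entropy] = m²·s⁻²·K⁻¹
All reduce to m²·s⁻²·K⁻¹ except B., which is m·s⁻².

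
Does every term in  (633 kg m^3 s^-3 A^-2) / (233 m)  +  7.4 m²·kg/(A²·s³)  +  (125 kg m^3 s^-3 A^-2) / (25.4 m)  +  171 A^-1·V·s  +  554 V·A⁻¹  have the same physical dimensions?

No

Expand each in SI base units:
  (633 kg m^3 s^-3 A^-2) / (233 m):  [kg·m³·s⁻³·A⁻²] / [m] = kg·m²·s⁻³·A⁻²
  7.4 m²·kg/(A²·s³):  kg·m²·s⁻³·A⁻²
  (125 kg m^3 s^-3 A^-2) / (25.4 m):  [kg·m³·s⁻³·A⁻²] / [m] = kg·m²·s⁻³·A⁻²
  171 A^-1·V·s:  V·s·A⁻¹ = J·C⁻¹·s·A⁻¹ = kg·m²·s⁻²·A⁻²
  554 V·A⁻¹:  V·A⁻¹ = J·C⁻¹·A⁻¹ = kg·m²·s⁻³·A⁻²
The terms do not share a single dimension (kg·m²·s⁻²·A⁻² vs kg·m²·s⁻³·A⁻²).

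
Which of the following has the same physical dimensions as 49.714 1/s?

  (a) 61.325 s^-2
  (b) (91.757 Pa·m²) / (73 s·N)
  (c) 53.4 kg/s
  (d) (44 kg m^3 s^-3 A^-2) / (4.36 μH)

Reference: s⁻¹.
Each option:
  (a) s⁻²
  (b) [kg·m·s⁻²] / [kg·m·s⁻¹] = s⁻¹  ← same
  (c) kg·s⁻¹
  (d) [kg·m³·s⁻³·A⁻²] / [kg·m²·s⁻²·A⁻²] = m·s⁻¹
Only (b) matches s⁻¹.

(b)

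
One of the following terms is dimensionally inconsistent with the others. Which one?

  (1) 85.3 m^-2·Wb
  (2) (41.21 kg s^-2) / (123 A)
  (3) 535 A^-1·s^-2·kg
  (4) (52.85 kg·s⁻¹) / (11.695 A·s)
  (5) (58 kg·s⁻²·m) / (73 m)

(5)

Reduce each to base SI dimensions:
  (1) Wb·m⁻² = V·s·m⁻² = kg·s⁻²·A⁻¹
  (2) [kg·s⁻²] / [A] = kg·s⁻²·A⁻¹
  (3) kg·s⁻²·A⁻¹
  (4) [kg·s⁻¹] / [s·A] = kg·s⁻²·A⁻¹
  (5) [kg·m·s⁻²] / [m] = kg·s⁻²
All reduce to kg·s⁻²·A⁻¹ except (5), which is kg·s⁻².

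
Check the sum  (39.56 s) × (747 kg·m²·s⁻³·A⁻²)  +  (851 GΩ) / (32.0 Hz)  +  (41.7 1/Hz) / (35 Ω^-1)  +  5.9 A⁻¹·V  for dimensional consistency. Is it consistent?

Dimensions:
  (39.56 s) × (747 kg·m²·s⁻³·A⁻²):  [s] · [kg·m²·s⁻³·A⁻²] = kg·m²·s⁻²·A⁻²
  (851 GΩ) / (32.0 Hz):  [kg·m²·s⁻³·A⁻²] / [s⁻¹] = kg·m²·s⁻²·A⁻²
  (41.7 1/Hz) / (35 Ω^-1):  [s] / [kg⁻¹·m⁻²·s³·A²] = kg·m²·s⁻²·A⁻²
  5.9 A⁻¹·V:  V·A⁻¹ = J·C⁻¹·A⁻¹ = kg·m²·s⁻³·A⁻²
The terms do not share a single dimension (kg·m²·s⁻²·A⁻² vs kg·m²·s⁻³·A⁻²).

No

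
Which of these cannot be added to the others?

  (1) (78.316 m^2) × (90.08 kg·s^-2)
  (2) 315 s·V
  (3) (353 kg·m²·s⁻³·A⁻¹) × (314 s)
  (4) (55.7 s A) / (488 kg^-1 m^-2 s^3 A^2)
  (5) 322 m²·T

(1)

Work out the base dimensions of each:
  (1) [m²] · [kg·s⁻²] = kg·m²·s⁻²
  (2) V·s = J·C⁻¹·s = kg·m²·s⁻²·A⁻¹
  (3) [kg·m²·s⁻³·A⁻¹] · [s] = kg·m²·s⁻²·A⁻¹
  (4) [s·A] / [kg⁻¹·m⁻²·s³·A²] = kg·m²·s⁻²·A⁻¹
  (5) T·m² = Wb·m⁻²·m² = kg·m²·s⁻²·A⁻¹
All reduce to kg·m²·s⁻²·A⁻¹ except (1), which is kg·m²·s⁻².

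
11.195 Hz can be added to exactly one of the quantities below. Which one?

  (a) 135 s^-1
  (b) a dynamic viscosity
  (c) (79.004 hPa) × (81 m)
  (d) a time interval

Reference: Hz = s⁻¹.
Each option:
  (a) s⁻¹  ← same
  (b) [dynamic viscosity] = kg·m⁻¹·s⁻¹
  (c) [kg·m⁻¹·s⁻²] · [m] = kg·s⁻²
  (d) [time interval] = s
Only (a) matches s⁻¹.

(a)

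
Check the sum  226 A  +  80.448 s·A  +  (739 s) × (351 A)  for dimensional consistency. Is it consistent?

No

Expand each in SI base units:
  226 A:  A
  80.448 s·A:  A·s = s·A
  (739 s) × (351 A):  [s] · [A] = s·A
The terms do not share a single dimension (A vs s·A).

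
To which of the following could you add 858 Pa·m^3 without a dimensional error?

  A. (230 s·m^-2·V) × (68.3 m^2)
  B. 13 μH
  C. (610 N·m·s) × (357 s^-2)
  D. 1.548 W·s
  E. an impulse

Reference: Pa·m³ = N·m⁻²·m³ = kg·m²·s⁻².
Each option:
  A. [kg·s⁻²·A⁻¹] · [m²] = kg·m²·s⁻²·A⁻¹
  B. H = V·s·A⁻¹ = kg·m²·s⁻²·A⁻²
  C. [kg·m²·s⁻¹] · [s⁻²] = kg·m²·s⁻³
  D. W·s = J·s⁻¹·s = kg·m²·s⁻²  ← same
  E. [impulse] = kg·m·s⁻¹
Only D. matches kg·m²·s⁻².

D.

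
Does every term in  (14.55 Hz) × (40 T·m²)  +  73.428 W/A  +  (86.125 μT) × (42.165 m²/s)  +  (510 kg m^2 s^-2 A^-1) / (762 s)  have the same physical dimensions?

Reduce each to base SI dimensions:
  (14.55 Hz) × (40 T·m²):  [s⁻¹] · [kg·m²·s⁻²·A⁻¹] = kg·m²·s⁻³·A⁻¹
  73.428 W/A:  W·A⁻¹ = J·s⁻¹·A⁻¹ = kg·m²·s⁻³·A⁻¹
  (86.125 μT) × (42.165 m²/s):  [kg·s⁻²·A⁻¹] · [m²·s⁻¹] = kg·m²·s⁻³·A⁻¹
  (510 kg m^2 s^-2 A^-1) / (762 s):  [kg·m²·s⁻²·A⁻¹] / [s] = kg·m²·s⁻³·A⁻¹
Every term reduces to kg·m²·s⁻³·A⁻¹.

Yes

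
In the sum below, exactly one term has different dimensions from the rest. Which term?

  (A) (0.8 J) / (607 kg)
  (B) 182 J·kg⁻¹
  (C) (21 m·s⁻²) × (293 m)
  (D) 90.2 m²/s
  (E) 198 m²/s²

(D)

In SI base units:
  (A) [kg·m²·s⁻²] / [kg] = m²·s⁻²
  (B) J·kg⁻¹ = N·m·kg⁻¹ = m²·s⁻²
  (C) [m·s⁻²] · [m] = m²·s⁻²
  (D) m²·s⁻¹
  (E) m²·s⁻²
All reduce to m²·s⁻² except (D), which is m²·s⁻¹.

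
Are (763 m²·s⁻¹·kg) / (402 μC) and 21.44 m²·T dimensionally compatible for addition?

Yes

Work out the base dimensions of each:
  (763 m²·s⁻¹·kg) / (402 μC):  [kg·m²·s⁻¹] / [s·A] = kg·m²·s⁻²·A⁻¹
  21.44 m²·T:  T·m² = Wb·m⁻²·m² = kg·m²·s⁻²·A⁻¹
Both are kg·m²·s⁻²·A⁻¹, so they have the same dimensions and can be added.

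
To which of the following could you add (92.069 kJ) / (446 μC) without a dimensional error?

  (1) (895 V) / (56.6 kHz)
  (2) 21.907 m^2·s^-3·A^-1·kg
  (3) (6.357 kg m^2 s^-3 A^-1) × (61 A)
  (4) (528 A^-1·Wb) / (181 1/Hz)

Reference: [kg·m²·s⁻²] / [s·A] = kg·m²·s⁻³·A⁻¹.
Each option:
  (1) [kg·m²·s⁻³·A⁻¹] / [s⁻¹] = kg·m²·s⁻²·A⁻¹
  (2) kg·m²·s⁻³·A⁻¹  ← same
  (3) [kg·m²·s⁻³·A⁻¹] · [A] = kg·m²·s⁻³
  (4) [kg·m²·s⁻²·A⁻²] / [s] = kg·m²·s⁻³·A⁻²
Only (2) matches kg·m²·s⁻³·A⁻¹.

(2)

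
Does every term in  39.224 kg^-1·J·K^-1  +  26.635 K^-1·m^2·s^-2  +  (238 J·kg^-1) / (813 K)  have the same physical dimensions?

Yes

In SI base units:
  39.224 kg^-1·J·K^-1:  J·kg⁻¹·K⁻¹ = N·m·kg⁻¹·K⁻¹ = m²·s⁻²·K⁻¹
  26.635 K^-1·m^2·s^-2:  m²·s⁻²·K⁻¹
  (238 J·kg^-1) / (813 K):  [m²·s⁻²] / [K] = m²·s⁻²·K⁻¹
Every term reduces to m²·s⁻²·K⁻¹.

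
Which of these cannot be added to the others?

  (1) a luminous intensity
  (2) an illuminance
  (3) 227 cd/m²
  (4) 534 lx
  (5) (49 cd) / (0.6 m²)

(1)

Reduce each to base SI dimensions:
  (1) [luminous intensity] = cd
  (2) [illuminance] = m⁻²·cd
  (3) cd·m⁻² = m⁻²·cd
  (4) lx = lm·m⁻² = m⁻²·cd
  (5) [cd] / [m²] = m⁻²·cd
All reduce to m⁻²·cd except (1), which is cd.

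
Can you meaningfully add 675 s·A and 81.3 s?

No

Work out the base dimensions of each:
  675 s·A:  A·s = s·A
  81.3 s:  s
s·A ≠ s, so they cannot be added.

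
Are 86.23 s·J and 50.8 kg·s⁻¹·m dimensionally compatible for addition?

Work out the base dimensions of each:
  86.23 s·J:  J·s = N·m·s = kg·m²·s⁻¹
  50.8 kg·s⁻¹·m:  kg·m·s⁻¹
kg·m²·s⁻¹ ≠ kg·m·s⁻¹, so they cannot be added.

No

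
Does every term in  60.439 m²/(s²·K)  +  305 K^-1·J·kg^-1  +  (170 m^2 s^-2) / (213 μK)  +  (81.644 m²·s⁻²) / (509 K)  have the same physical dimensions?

Yes

Expand each in SI base units:
  60.439 m²/(s²·K):  m²·s⁻²·K⁻¹
  305 K^-1·J·kg^-1:  J·kg⁻¹·K⁻¹ = N·m·kg⁻¹·K⁻¹ = m²·s⁻²·K⁻¹
  (170 m^2 s^-2) / (213 μK):  [m²·s⁻²] / [K] = m²·s⁻²·K⁻¹
  (81.644 m²·s⁻²) / (509 K):  [m²·s⁻²] / [K] = m²·s⁻²·K⁻¹
Every term reduces to m²·s⁻²·K⁻¹.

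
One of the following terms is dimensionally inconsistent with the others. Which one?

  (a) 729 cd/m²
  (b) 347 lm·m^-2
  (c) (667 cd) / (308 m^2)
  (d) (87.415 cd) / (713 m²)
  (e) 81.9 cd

(e)

Work out the base dimensions of each:
  (a) cd·m⁻² = m⁻²·cd
  (b) lm·m⁻² = cd·m⁻² = m⁻²·cd
  (c) [cd] / [m²] = m⁻²·cd
  (d) [cd] / [m²] = m⁻²·cd
  (e) cd
All reduce to m⁻²·cd except (e), which is cd.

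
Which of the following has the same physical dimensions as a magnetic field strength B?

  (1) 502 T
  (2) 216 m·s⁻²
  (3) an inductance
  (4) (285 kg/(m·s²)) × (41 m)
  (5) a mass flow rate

Reference: [magnetic field strength B] = kg·s⁻²·A⁻¹.
Each option:
  (1) T = Wb·m⁻² = kg·s⁻²·A⁻¹  ← same
  (2) m·s⁻²
  (3) [inductance] = kg·m²·s⁻²·A⁻²
  (4) [kg·m⁻¹·s⁻²] · [m] = kg·s⁻²
  (5) [mass flow rate] = kg·s⁻¹
Only (1) matches kg·s⁻²·A⁻¹.

(1)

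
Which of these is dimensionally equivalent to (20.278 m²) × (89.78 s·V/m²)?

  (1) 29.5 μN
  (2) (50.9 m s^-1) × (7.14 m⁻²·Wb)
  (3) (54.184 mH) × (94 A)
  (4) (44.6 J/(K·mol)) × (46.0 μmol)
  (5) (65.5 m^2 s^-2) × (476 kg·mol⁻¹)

Reference: [m²] · [kg·s⁻²·A⁻¹] = kg·m²·s⁻²·A⁻¹.
Each option:
  (1) N = kg·m·s⁻²
  (2) [m·s⁻¹] · [kg·s⁻²·A⁻¹] = kg·m·s⁻³·A⁻¹
  (3) [kg·m²·s⁻²·A⁻²] · [A] = kg·m²·s⁻²·A⁻¹  ← same
  (4) [kg·m²·s⁻²·K⁻¹·mol⁻¹] · [mol] = kg·m²·s⁻²·K⁻¹
  (5) [m²·s⁻²] · [kg·mol⁻¹] = kg·m²·s⁻²·mol⁻¹
Only (3) matches kg·m²·s⁻²·A⁻¹.

(3)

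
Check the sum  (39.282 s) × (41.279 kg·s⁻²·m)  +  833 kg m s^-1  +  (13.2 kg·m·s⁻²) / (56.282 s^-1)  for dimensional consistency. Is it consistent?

Yes

In SI base units:
  (39.282 s) × (41.279 kg·s⁻²·m):  [s] · [kg·m·s⁻²] = kg·m·s⁻¹
  833 kg m s^-1:  kg·m·s⁻¹
  (13.2 kg·m·s⁻²) / (56.282 s^-1):  [kg·m·s⁻²] / [s⁻¹] = kg·m·s⁻¹
Every term reduces to kg·m·s⁻¹.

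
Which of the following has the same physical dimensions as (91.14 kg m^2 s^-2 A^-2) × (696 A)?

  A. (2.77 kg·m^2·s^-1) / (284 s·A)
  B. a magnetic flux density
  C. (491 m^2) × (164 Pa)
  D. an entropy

A.

Reference: [kg·m²·s⁻²·A⁻²] · [A] = kg·m²·s⁻²·A⁻¹.
Each option:
  A. [kg·m²·s⁻¹] / [s·A] = kg·m²·s⁻²·A⁻¹  ← same
  B. [magnetic flux density] = kg·s⁻²·A⁻¹
  C. [m²] · [kg·m⁻¹·s⁻²] = kg·m·s⁻²
  D. [entropy] = kg·m²·s⁻²·K⁻¹
Only A. matches kg·m²·s⁻²·A⁻¹.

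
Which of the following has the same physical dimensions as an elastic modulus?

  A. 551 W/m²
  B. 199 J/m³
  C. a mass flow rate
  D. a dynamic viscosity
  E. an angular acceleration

Reference: [elastic modulus] = kg·m⁻¹·s⁻².
Each option:
  A. W·m⁻² = J·s⁻¹·m⁻² = kg·s⁻³
  B. J·m⁻³ = N·m·m⁻³ = kg·m⁻¹·s⁻²  ← same
  C. [mass flow rate] = kg·s⁻¹
  D. [dynamic viscosity] = kg·m⁻¹·s⁻¹
  E. [angular acceleration] = s⁻²
Only B. matches kg·m⁻¹·s⁻².

B.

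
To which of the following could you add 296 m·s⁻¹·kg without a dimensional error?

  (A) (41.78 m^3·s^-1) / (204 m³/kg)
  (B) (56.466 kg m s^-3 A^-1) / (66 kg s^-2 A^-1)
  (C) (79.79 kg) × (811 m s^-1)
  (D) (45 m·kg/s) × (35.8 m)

(C)

Reference: kg·m·s⁻¹.
Each option:
  (A) [m³·s⁻¹] / [kg⁻¹·m³] = kg·s⁻¹
  (B) [kg·m·s⁻³·A⁻¹] / [kg·s⁻²·A⁻¹] = m·s⁻¹
  (C) [kg] · [m·s⁻¹] = kg·m·s⁻¹  ← same
  (D) [kg·m·s⁻¹] · [m] = kg·m²·s⁻¹
Only (C) matches kg·m·s⁻¹.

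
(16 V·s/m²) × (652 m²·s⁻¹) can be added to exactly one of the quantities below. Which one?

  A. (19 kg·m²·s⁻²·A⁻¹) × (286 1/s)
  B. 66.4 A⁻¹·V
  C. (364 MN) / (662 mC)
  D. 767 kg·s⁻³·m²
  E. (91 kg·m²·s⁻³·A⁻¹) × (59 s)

A.

Reference: [kg·s⁻²·A⁻¹] · [m²·s⁻¹] = kg·m²·s⁻³·A⁻¹.
Each option:
  A. [kg·m²·s⁻²·A⁻¹] · [s⁻¹] = kg·m²·s⁻³·A⁻¹  ← same
  B. V·A⁻¹ = J·C⁻¹·A⁻¹ = kg·m²·s⁻³·A⁻²
  C. [kg·m·s⁻²] / [s·A] = kg·m·s⁻³·A⁻¹
  D. kg·m²·s⁻³
  E. [kg·m²·s⁻³·A⁻¹] · [s] = kg·m²·s⁻²·A⁻¹
Only A. matches kg·m²·s⁻³·A⁻¹.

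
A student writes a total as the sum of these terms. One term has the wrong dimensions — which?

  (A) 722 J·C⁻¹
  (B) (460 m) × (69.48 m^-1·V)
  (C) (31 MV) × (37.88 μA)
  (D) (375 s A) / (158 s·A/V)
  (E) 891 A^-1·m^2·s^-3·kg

Reduce each to base SI dimensions:
  (A) J·C⁻¹ = N·m·(s·A)⁻¹ = kg·m²·s⁻³·A⁻¹
  (B) [m] · [kg·m·s⁻³·A⁻¹] = kg·m²·s⁻³·A⁻¹
  (C) [kg·m²·s⁻³·A⁻¹] · [A] = kg·m²·s⁻³
  (D) [s·A] / [kg⁻¹·m⁻²·s⁴·A²] = kg·m²·s⁻³·A⁻¹
  (E) kg·m²·s⁻³·A⁻¹
All reduce to kg·m²·s⁻³·A⁻¹ except (C), which is kg·m²·s⁻³.

(C)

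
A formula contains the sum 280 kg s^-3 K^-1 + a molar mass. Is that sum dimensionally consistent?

No

In SI base units:
  280 kg s^-3 K^-1:  kg·s⁻³·K⁻¹
  a molar mass:  [molar mass] = kg·mol⁻¹
kg·s⁻³·K⁻¹ ≠ kg·mol⁻¹, so they cannot be added.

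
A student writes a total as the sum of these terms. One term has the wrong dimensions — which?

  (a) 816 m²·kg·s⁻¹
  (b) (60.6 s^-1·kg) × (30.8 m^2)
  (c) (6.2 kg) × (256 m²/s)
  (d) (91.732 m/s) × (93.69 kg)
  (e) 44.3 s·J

(d)

Expand each in SI base units:
  (a) kg·m²·s⁻¹
  (b) [kg·s⁻¹] · [m²] = kg·m²·s⁻¹
  (c) [kg] · [m²·s⁻¹] = kg·m²·s⁻¹
  (d) [m·s⁻¹] · [kg] = kg·m·s⁻¹
  (e) J·s = N·m·s = kg·m²·s⁻¹
All reduce to kg·m²·s⁻¹ except (d), which is kg·m·s⁻¹.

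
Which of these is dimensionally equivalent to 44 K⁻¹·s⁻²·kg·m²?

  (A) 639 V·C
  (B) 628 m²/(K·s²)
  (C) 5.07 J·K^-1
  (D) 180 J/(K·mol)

Reference: kg·m²·s⁻²·K⁻¹.
Each option:
  (A) C·V = s·A·J·C⁻¹ = kg·m²·s⁻²
  (B) m²·s⁻²·K⁻¹
  (C) J·K⁻¹ = N·m·K⁻¹ = kg·m²·s⁻²·K⁻¹  ← same
  (D) J·mol⁻¹·K⁻¹ = N·m·mol⁻¹·K⁻¹ = kg·m²·s⁻²·K⁻¹·mol⁻¹
Only (C) matches kg·m²·s⁻²·K⁻¹.

(C)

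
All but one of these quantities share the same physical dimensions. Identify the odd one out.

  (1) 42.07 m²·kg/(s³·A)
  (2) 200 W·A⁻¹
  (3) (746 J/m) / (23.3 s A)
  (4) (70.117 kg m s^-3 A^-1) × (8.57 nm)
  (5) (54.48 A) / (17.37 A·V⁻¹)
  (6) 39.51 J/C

In SI base units:
  (1) kg·m²·s⁻³·A⁻¹
  (2) W·A⁻¹ = J·s⁻¹·A⁻¹ = kg·m²·s⁻³·A⁻¹
  (3) [kg·m·s⁻²] / [s·A] = kg·m·s⁻³·A⁻¹
  (4) [kg·m·s⁻³·A⁻¹] · [m] = kg·m²·s⁻³·A⁻¹
  (5) [A] / [kg⁻¹·m⁻²·s³·A²] = kg·m²·s⁻³·A⁻¹
  (6) J·C⁻¹ = N·m·(s·A)⁻¹ = kg·m²·s⁻³·A⁻¹
All reduce to kg·m²·s⁻³·A⁻¹ except (3), which is kg·m·s⁻³·A⁻¹.

(3)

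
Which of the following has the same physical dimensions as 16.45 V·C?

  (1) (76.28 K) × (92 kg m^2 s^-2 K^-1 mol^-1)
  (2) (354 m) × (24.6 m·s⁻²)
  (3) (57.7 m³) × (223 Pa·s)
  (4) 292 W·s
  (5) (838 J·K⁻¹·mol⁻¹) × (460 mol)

(4)

Reference: C·V = s·A·J·C⁻¹ = kg·m²·s⁻².
Each option:
  (1) [K] · [kg·m²·s⁻²·K⁻¹·mol⁻¹] = kg·m²·s⁻²·mol⁻¹
  (2) [m] · [m·s⁻²] = m²·s⁻²
  (3) [m³] · [kg·m⁻¹·s⁻¹] = kg·m²·s⁻¹
  (4) W·s = J·s⁻¹·s = kg·m²·s⁻²  ← same
  (5) [kg·m²·s⁻²·K⁻¹·mol⁻¹] · [mol] = kg·m²·s⁻²·K⁻¹
Only (4) matches kg·m²·s⁻².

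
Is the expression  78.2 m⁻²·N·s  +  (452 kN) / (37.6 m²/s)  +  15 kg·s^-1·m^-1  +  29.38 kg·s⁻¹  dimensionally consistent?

No

Expand each in SI base units:
  78.2 m⁻²·N·s:  N·s·m⁻² = kg·m·s⁻²·s·m⁻² = kg·m⁻¹·s⁻¹
  (452 kN) / (37.6 m²/s):  [kg·m·s⁻²] / [m²·s⁻¹] = kg·m⁻¹·s⁻¹
  15 kg·s^-1·m^-1:  kg·m⁻¹·s⁻¹
  29.38 kg·s⁻¹:  kg·s⁻¹
The terms do not share a single dimension (kg·m⁻¹·s⁻¹ vs kg·s⁻¹).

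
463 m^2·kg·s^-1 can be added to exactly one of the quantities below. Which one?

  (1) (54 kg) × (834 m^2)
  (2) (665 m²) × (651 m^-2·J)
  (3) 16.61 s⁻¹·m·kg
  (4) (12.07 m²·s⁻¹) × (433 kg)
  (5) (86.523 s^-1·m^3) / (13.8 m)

Reference: kg·m²·s⁻¹.
Each option:
  (1) [kg] · [m²] = kg·m²
  (2) [m²] · [kg·s⁻²] = kg·m²·s⁻²
  (3) kg·m·s⁻¹
  (4) [m²·s⁻¹] · [kg] = kg·m²·s⁻¹  ← same
  (5) [m³·s⁻¹] / [m] = m²·s⁻¹
Only (4) matches kg·m²·s⁻¹.

(4)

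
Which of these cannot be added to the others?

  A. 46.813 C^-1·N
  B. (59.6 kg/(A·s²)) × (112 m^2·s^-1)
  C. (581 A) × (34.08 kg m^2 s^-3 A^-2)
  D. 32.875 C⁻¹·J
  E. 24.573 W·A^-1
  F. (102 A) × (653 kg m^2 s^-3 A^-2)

A.

Work out the base dimensions of each:
  A. N·C⁻¹ = kg·m·s⁻²·(s·A)⁻¹ = kg·m·s⁻³·A⁻¹
  B. [kg·s⁻²·A⁻¹] · [m²·s⁻¹] = kg·m²·s⁻³·A⁻¹
  C. [A] · [kg·m²·s⁻³·A⁻²] = kg·m²·s⁻³·A⁻¹
  D. J·C⁻¹ = N·m·(s·A)⁻¹ = kg·m²·s⁻³·A⁻¹
  E. W·A⁻¹ = J·s⁻¹·A⁻¹ = kg·m²·s⁻³·A⁻¹
  F. [A] · [kg·m²·s⁻³·A⁻²] = kg·m²·s⁻³·A⁻¹
All reduce to kg·m²·s⁻³·A⁻¹ except A., which is kg·m·s⁻³·A⁻¹.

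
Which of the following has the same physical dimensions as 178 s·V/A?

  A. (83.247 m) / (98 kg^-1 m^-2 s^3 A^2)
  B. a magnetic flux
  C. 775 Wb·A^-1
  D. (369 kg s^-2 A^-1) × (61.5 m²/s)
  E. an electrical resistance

Reference: V·s·A⁻¹ = J·C⁻¹·s·A⁻¹ = kg·m²·s⁻²·A⁻².
Each option:
  A. [m] / [kg⁻¹·m⁻²·s³·A²] = kg·m³·s⁻³·A⁻²
  B. [magnetic flux] = kg·m²·s⁻²·A⁻¹
  C. Wb·A⁻¹ = V·s·A⁻¹ = kg·m²·s⁻²·A⁻²  ← same
  D. [kg·s⁻²·A⁻¹] · [m²·s⁻¹] = kg·m²·s⁻³·A⁻¹
  E. [electrical resistance] = kg·m²·s⁻³·A⁻²
Only C. matches kg·m²·s⁻²·A⁻².

C.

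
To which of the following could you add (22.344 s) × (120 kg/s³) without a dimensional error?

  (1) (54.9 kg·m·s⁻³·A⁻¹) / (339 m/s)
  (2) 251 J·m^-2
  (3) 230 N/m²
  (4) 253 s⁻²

(2)

Reference: [s] · [kg·s⁻³] = kg·s⁻².
Each option:
  (1) [kg·m·s⁻³·A⁻¹] / [m·s⁻¹] = kg·s⁻²·A⁻¹
  (2) J·m⁻² = N·m·m⁻² = kg·s⁻²  ← same
  (3) N·m⁻² = kg·m·s⁻²·m⁻² = kg·m⁻¹·s⁻²
  (4) s⁻²
Only (2) matches kg·s⁻².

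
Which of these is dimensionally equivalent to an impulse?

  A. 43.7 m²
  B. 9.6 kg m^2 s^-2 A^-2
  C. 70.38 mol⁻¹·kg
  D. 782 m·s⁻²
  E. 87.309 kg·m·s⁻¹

Reference: [impulse] = kg·m·s⁻¹.
Each option:
  A. m²
  B. kg·m²·s⁻²·A⁻²
  C. kg·mol⁻¹
  D. m·s⁻²
  E. kg·m·s⁻¹  ← same
Only E. matches kg·m·s⁻¹.

E.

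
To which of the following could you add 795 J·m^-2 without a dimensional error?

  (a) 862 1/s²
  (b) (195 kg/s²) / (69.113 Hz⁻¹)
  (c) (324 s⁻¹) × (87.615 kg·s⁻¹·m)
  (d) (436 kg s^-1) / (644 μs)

Reference: J·m⁻² = N·m·m⁻² = kg·s⁻².
Each option:
  (a) s⁻²
  (b) [kg·s⁻²] / [s] = kg·s⁻³
  (c) [s⁻¹] · [kg·m·s⁻¹] = kg·m·s⁻²
  (d) [kg·s⁻¹] / [s] = kg·s⁻²  ← same
Only (d) matches kg·s⁻².

(d)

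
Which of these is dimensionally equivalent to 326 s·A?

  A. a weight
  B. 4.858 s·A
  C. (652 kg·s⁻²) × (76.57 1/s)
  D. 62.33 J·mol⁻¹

B.

Reference: s·A.
Each option:
  A. [weight] = kg·m·s⁻²
  B. A·s = s·A  ← same
  C. [kg·s⁻²] · [s⁻¹] = kg·s⁻³
  D. J·mol⁻¹ = N·m·mol⁻¹ = kg·m²·s⁻²·mol⁻¹
Only B. matches s·A.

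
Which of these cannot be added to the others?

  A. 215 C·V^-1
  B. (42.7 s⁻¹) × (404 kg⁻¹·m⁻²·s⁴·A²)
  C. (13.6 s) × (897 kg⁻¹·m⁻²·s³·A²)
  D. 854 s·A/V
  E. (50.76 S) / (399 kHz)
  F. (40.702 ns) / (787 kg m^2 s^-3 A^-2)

Reduce each to base SI dimensions:
  A. C·V⁻¹ = s·A·(J·C⁻¹)⁻¹ = kg⁻¹·m⁻²·s⁴·A²
  B. [s⁻¹] · [kg⁻¹·m⁻²·s⁴·A²] = kg⁻¹·m⁻²·s³·A²
  C. [s] · [kg⁻¹·m⁻²·s³·A²] = kg⁻¹·m⁻²·s⁴·A²
  D. A·s·V⁻¹ = A·s·(J·C⁻¹)⁻¹ = kg⁻¹·m⁻²·s⁴·A²
  E. [kg⁻¹·m⁻²·s³·A²] / [s⁻¹] = kg⁻¹·m⁻²·s⁴·A²
  F. [s] / [kg·m²·s⁻³·A⁻²] = kg⁻¹·m⁻²·s⁴·A²
All reduce to kg⁻¹·m⁻²·s⁴·A² except B., which is kg⁻¹·m⁻²·s³·A².

B.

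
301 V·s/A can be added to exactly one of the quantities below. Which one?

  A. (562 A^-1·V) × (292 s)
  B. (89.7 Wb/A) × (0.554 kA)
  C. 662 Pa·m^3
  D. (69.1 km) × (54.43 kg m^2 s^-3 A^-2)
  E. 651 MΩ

A.

Reference: V·s·A⁻¹ = J·C⁻¹·s·A⁻¹ = kg·m²·s⁻²·A⁻².
Each option:
  A. [kg·m²·s⁻³·A⁻²] · [s] = kg·m²·s⁻²·A⁻²  ← same
  B. [kg·m²·s⁻²·A⁻²] · [A] = kg·m²·s⁻²·A⁻¹
  C. Pa·m³ = N·m⁻²·m³ = kg·m²·s⁻²
  D. [m] · [kg·m²·s⁻³·A⁻²] = kg·m³·s⁻³·A⁻²
  E. Ω = V·A⁻¹ = kg·m²·s⁻³·A⁻²
Only A. matches kg·m²·s⁻²·A⁻².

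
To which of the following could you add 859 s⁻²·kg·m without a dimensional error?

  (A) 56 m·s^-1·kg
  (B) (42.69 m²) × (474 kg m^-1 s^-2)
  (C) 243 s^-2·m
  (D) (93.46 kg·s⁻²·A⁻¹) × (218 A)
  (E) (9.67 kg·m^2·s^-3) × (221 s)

(B)

Reference: kg·m·s⁻².
Each option:
  (A) kg·m·s⁻¹
  (B) [m²] · [kg·m⁻¹·s⁻²] = kg·m·s⁻²  ← same
  (C) m·s⁻²
  (D) [kg·s⁻²·A⁻¹] · [A] = kg·s⁻²
  (E) [kg·m²·s⁻³] · [s] = kg·m²·s⁻²
Only (B) matches kg·m·s⁻².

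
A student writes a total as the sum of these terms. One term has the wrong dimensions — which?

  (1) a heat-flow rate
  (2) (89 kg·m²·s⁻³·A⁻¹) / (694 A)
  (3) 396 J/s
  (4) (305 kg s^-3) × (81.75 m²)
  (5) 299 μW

In SI base units:
  (1) [heat-flow rate] = kg·m²·s⁻³
  (2) [kg·m²·s⁻³·A⁻¹] / [A] = kg·m²·s⁻³·A⁻²
  (3) J·s⁻¹ = N·m·s⁻¹ = kg·m²·s⁻³
  (4) [kg·s⁻³] · [m²] = kg·m²·s⁻³
  (5) W = J·s⁻¹ = kg·m²·s⁻³
All reduce to kg·m²·s⁻³ except (2), which is kg·m²·s⁻³·A⁻².

(2)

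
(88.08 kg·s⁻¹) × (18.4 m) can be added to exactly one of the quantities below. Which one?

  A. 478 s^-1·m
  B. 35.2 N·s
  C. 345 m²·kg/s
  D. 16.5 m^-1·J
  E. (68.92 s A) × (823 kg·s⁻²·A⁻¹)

B.

Reference: [kg·s⁻¹] · [m] = kg·m·s⁻¹.
Each option:
  A. m·s⁻¹
  B. N·s = kg·m·s⁻²·s = kg·m·s⁻¹  ← same
  C. kg·m²·s⁻¹
  D. J·m⁻¹ = N·m·m⁻¹ = kg·m·s⁻²
  E. [s·A] · [kg·s⁻²·A⁻¹] = kg·s⁻¹
Only B. matches kg·m·s⁻¹.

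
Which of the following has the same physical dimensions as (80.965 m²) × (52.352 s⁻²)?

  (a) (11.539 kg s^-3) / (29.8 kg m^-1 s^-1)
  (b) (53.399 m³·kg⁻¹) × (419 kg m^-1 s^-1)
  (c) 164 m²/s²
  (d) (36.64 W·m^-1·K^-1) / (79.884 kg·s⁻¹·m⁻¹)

Reference: [m²] · [s⁻²] = m²·s⁻².
Each option:
  (a) [kg·s⁻³] / [kg·m⁻¹·s⁻¹] = m·s⁻²
  (b) [kg⁻¹·m³] · [kg·m⁻¹·s⁻¹] = m²·s⁻¹
  (c) m²·s⁻²  ← same
  (d) [kg·m·s⁻³·K⁻¹] / [kg·m⁻¹·s⁻¹] = m²·s⁻²·K⁻¹
Only (c) matches m²·s⁻².

(c)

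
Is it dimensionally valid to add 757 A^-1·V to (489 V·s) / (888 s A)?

Yes

Reduce each to base SI dimensions:
  757 A^-1·V:  V·A⁻¹ = J·C⁻¹·A⁻¹ = kg·m²·s⁻³·A⁻²
  (489 V·s) / (888 s A):  [kg·m²·s⁻²·A⁻¹] / [s·A] = kg·m²·s⁻³·A⁻²
Both are kg·m²·s⁻³·A⁻², so they have the same dimensions and can be added.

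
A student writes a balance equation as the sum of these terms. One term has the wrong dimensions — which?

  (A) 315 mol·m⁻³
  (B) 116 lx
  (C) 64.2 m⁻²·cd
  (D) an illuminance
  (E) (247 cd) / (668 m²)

Dimensions:
  (A) mol·m⁻³ = m⁻³·mol
  (B) lx = lm·m⁻² = m⁻²·cd
  (C) cd·m⁻² = m⁻²·cd
  (D) [illuminance] = m⁻²·cd
  (E) [cd] / [m²] = m⁻²·cd
All reduce to m⁻²·cd except (A), which is m⁻³·mol.

(A)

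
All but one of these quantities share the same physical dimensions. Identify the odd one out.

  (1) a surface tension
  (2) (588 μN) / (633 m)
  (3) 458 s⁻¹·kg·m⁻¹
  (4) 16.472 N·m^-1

(3)

Dimensions:
  (1) [surface tension] = kg·s⁻²
  (2) [kg·m·s⁻²] / [m] = kg·s⁻²
  (3) kg·m⁻¹·s⁻¹
  (4) N·m⁻¹ = kg·m·s⁻²·m⁻¹ = kg·s⁻²
All reduce to kg·s⁻² except (3), which is kg·m⁻¹·s⁻¹.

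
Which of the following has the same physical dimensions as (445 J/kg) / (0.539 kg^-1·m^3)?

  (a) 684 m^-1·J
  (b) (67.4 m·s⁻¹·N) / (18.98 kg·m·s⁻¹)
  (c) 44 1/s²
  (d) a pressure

Reference: [m²·s⁻²] / [kg⁻¹·m³] = kg·m⁻¹·s⁻².
Each option:
  (a) J·m⁻¹ = N·m·m⁻¹ = kg·m·s⁻²
  (b) [kg·m²·s⁻³] / [kg·m·s⁻¹] = m·s⁻²
  (c) s⁻²
  (d) [pressure] = kg·m⁻¹·s⁻²  ← same
Only (d) matches kg·m⁻¹·s⁻².

(d)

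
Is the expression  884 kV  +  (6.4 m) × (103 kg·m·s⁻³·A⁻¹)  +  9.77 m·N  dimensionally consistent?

Dimensions:
  884 kV:  V = J·C⁻¹ = kg·m²·s⁻³·A⁻¹
  (6.4 m) × (103 kg·m·s⁻³·A⁻¹):  [m] · [kg·m·s⁻³·A⁻¹] = kg·m²·s⁻³·A⁻¹
  9.77 m·N:  N·m = kg·m·s⁻²·m = kg·m²·s⁻²
The terms do not share a single dimension (kg·m²·s⁻² vs kg·m²·s⁻³·A⁻¹).

No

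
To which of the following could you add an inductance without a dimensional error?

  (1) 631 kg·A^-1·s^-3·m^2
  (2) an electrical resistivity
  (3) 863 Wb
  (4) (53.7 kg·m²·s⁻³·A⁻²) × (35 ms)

Reference: [inductance] = kg·m²·s⁻²·A⁻².
Each option:
  (1) kg·m²·s⁻³·A⁻¹
  (2) [electrical resistivity] = kg·m³·s⁻³·A⁻²
  (3) Wb = V·s = kg·m²·s⁻²·A⁻¹
  (4) [kg·m²·s⁻³·A⁻²] · [s] = kg·m²·s⁻²·A⁻²  ← same
Only (4) matches kg·m²·s⁻²·A⁻².

(4)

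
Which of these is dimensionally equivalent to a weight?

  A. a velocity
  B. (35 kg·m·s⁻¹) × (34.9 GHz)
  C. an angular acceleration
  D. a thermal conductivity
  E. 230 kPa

B.

Reference: [weight] = kg·m·s⁻².
Each option:
  A. [velocity] = m·s⁻¹
  B. [kg·m·s⁻¹] · [s⁻¹] = kg·m·s⁻²  ← same
  C. [angular acceleration] = s⁻²
  D. [thermal conductivity] = kg·m·s⁻³·K⁻¹
  E. Pa = N·m⁻² = kg·m⁻¹·s⁻²
Only B. matches kg·m·s⁻².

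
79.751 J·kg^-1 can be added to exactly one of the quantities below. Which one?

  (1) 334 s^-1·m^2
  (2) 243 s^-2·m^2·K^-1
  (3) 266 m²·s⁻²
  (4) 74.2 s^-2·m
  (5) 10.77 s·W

Reference: J·kg⁻¹ = N·m·kg⁻¹ = m²·s⁻².
Each option:
  (1) m²·s⁻¹
  (2) m²·s⁻²·K⁻¹
  (3) m²·s⁻²  ← same
  (4) m·s⁻²
  (5) W·s = J·s⁻¹·s = kg·m²·s⁻²
Only (3) matches m²·s⁻².

(3)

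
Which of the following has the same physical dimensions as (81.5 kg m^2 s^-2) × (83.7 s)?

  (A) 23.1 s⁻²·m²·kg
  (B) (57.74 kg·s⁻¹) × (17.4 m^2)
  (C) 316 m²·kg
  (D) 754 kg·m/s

(B)

Reference: [kg·m²·s⁻²] · [s] = kg·m²·s⁻¹.
Each option:
  (A) kg·m²·s⁻²
  (B) [kg·s⁻¹] · [m²] = kg·m²·s⁻¹  ← same
  (C) kg·m²
  (D) kg·m·s⁻¹
Only (B) matches kg·m²·s⁻¹.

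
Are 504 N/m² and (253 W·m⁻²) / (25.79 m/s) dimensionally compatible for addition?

Yes

Expand each in SI base units:
  504 N/m²:  N·m⁻² = kg·m·s⁻²·m⁻² = kg·m⁻¹·s⁻²
  (253 W·m⁻²) / (25.79 m/s):  [kg·s⁻³] / [m·s⁻¹] = kg·m⁻¹·s⁻²
Both are kg·m⁻¹·s⁻², so they have the same dimensions and can be added.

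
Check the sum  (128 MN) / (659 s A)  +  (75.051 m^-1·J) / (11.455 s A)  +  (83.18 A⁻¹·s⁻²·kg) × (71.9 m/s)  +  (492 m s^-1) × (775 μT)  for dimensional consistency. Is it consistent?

In SI base units:
  (128 MN) / (659 s A):  [kg·m·s⁻²] / [s·A] = kg·m·s⁻³·A⁻¹
  (75.051 m^-1·J) / (11.455 s A):  [kg·m·s⁻²] / [s·A] = kg·m·s⁻³·A⁻¹
  (83.18 A⁻¹·s⁻²·kg) × (71.9 m/s):  [kg·s⁻²·A⁻¹] · [m·s⁻¹] = kg·m·s⁻³·A⁻¹
  (492 m s^-1) × (775 μT):  [m·s⁻¹] · [kg·s⁻²·A⁻¹] = kg·m·s⁻³·A⁻¹
Every term reduces to kg·m·s⁻³·A⁻¹.

Yes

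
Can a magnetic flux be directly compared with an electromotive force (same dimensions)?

No

Reduce each to base SI dimensions:
  a magnetic flux:  [magnetic flux] = kg·m²·s⁻²·A⁻¹
  an electromotive force:  [electromotive force] = kg·m²·s⁻³·A⁻¹
kg·m²·s⁻²·A⁻¹ ≠ kg·m²·s⁻³·A⁻¹, so they cannot be added.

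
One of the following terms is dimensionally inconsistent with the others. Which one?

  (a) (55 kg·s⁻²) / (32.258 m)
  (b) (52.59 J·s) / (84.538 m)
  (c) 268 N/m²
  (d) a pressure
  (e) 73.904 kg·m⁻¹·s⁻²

(b)

Expand each in SI base units:
  (a) [kg·s⁻²] / [m] = kg·m⁻¹·s⁻²
  (b) [kg·m²·s⁻¹] / [m] = kg·m·s⁻¹
  (c) N·m⁻² = kg·m·s⁻²·m⁻² = kg·m⁻¹·s⁻²
  (d) [pressure] = kg·m⁻¹·s⁻²
  (e) kg·m⁻¹·s⁻²
All reduce to kg·m⁻¹·s⁻² except (b), which is kg·m·s⁻¹.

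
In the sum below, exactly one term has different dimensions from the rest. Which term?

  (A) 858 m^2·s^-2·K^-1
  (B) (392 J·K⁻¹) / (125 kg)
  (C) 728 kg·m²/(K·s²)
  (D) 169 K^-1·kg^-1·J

(C)

Work out the base dimensions of each:
  (A) m²·s⁻²·K⁻¹
  (B) [kg·m²·s⁻²·K⁻¹] / [kg] = m²·s⁻²·K⁻¹
  (C) kg·m²·s⁻²·K⁻¹
  (D) J·kg⁻¹·K⁻¹ = N·m·kg⁻¹·K⁻¹ = m²·s⁻²·K⁻¹
All reduce to m²·s⁻²·K⁻¹ except (C), which is kg·m²·s⁻²·K⁻¹.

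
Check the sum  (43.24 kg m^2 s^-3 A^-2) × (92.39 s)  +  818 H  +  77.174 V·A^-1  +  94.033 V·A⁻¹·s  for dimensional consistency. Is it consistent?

In SI base units:
  (43.24 kg m^2 s^-3 A^-2) × (92.39 s):  [kg·m²·s⁻³·A⁻²] · [s] = kg·m²·s⁻²·A⁻²
  818 H:  H = V·s·A⁻¹ = kg·m²·s⁻²·A⁻²
  77.174 V·A^-1:  V·A⁻¹ = J·C⁻¹·A⁻¹ = kg·m²·s⁻³·A⁻²
  94.033 V·A⁻¹·s:  V·s·A⁻¹ = J·C⁻¹·s·A⁻¹ = kg·m²·s⁻²·A⁻²
The terms do not share a single dimension (kg·m²·s⁻²·A⁻² vs kg·m²·s⁻³·A⁻²).

No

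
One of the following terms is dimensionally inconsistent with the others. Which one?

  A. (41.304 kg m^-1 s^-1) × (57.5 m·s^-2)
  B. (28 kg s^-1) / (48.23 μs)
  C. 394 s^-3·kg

B.

Reduce each to base SI dimensions:
  A. [kg·m⁻¹·s⁻¹] · [m·s⁻²] = kg·s⁻³
  B. [kg·s⁻¹] / [s] = kg·s⁻²
  C. kg·s⁻³
All reduce to kg·s⁻³ except B., which is kg·s⁻².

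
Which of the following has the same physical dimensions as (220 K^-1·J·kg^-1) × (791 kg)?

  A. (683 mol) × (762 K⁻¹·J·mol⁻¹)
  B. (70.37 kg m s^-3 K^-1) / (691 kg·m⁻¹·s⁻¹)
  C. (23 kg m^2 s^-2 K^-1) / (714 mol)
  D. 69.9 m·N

Reference: [m²·s⁻²·K⁻¹] · [kg] = kg·m²·s⁻²·K⁻¹.
Each option:
  A. [mol] · [kg·m²·s⁻²·K⁻¹·mol⁻¹] = kg·m²·s⁻²·K⁻¹  ← same
  B. [kg·m·s⁻³·K⁻¹] / [kg·m⁻¹·s⁻¹] = m²·s⁻²·K⁻¹
  C. [kg·m²·s⁻²·K⁻¹] / [mol] = kg·m²·s⁻²·K⁻¹·mol⁻¹
  D. N·m = kg·m·s⁻²·m = kg·m²·s⁻²
Only A. matches kg·m²·s⁻²·K⁻¹.

A.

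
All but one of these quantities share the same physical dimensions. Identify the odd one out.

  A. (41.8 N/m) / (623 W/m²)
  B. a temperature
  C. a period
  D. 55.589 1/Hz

Dimensions:
  A. [kg·s⁻²] / [kg·s⁻³] = s
  B. [temperature] = K
  C. [period] = s
  D. Hz⁻¹ = (s⁻¹)⁻¹ = s
All reduce to s except B., which is K.

B.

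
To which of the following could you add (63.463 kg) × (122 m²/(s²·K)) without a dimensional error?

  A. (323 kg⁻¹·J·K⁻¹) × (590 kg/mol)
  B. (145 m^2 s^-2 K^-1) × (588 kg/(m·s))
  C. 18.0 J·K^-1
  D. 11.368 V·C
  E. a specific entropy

C.

Reference: [kg] · [m²·s⁻²·K⁻¹] = kg·m²·s⁻²·K⁻¹.
Each option:
  A. [m²·s⁻²·K⁻¹] · [kg·mol⁻¹] = kg·m²·s⁻²·K⁻¹·mol⁻¹
  B. [m²·s⁻²·K⁻¹] · [kg·m⁻¹·s⁻¹] = kg·m·s⁻³·K⁻¹
  C. J·K⁻¹ = N·m·K⁻¹ = kg·m²·s⁻²·K⁻¹  ← same
  D. C·V = s·A·J·C⁻¹ = kg·m²·s⁻²
  E. [specific entropy] = m²·s⁻²·K⁻¹
Only C. matches kg·m²·s⁻²·K⁻¹.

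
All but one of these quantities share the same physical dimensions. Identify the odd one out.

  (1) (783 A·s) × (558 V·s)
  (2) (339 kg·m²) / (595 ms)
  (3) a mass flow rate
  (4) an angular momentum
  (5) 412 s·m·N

(3)

Expand each in SI base units:
  (1) [s·A] · [kg·m²·s⁻²·A⁻¹] = kg·m²·s⁻¹
  (2) [kg·m²] / [s] = kg·m²·s⁻¹
  (3) [mass flow rate] = kg·s⁻¹
  (4) [angular momentum] = kg·m²·s⁻¹
  (5) N·m·s = kg·m·s⁻²·m·s = kg·m²·s⁻¹
All reduce to kg·m²·s⁻¹ except (3), which is kg·s⁻¹.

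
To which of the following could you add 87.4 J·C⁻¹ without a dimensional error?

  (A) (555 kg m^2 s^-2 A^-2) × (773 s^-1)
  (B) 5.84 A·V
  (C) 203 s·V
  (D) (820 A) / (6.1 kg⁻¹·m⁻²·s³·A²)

Reference: J·C⁻¹ = N·m·(s·A)⁻¹ = kg·m²·s⁻³·A⁻¹.
Each option:
  (A) [kg·m²·s⁻²·A⁻²] · [s⁻¹] = kg·m²·s⁻³·A⁻²
  (B) V·A = J·C⁻¹·A = kg·m²·s⁻³
  (C) V·s = J·C⁻¹·s = kg·m²·s⁻²·A⁻¹
  (D) [A] / [kg⁻¹·m⁻²·s³·A²] = kg·m²·s⁻³·A⁻¹  ← same
Only (D) matches kg·m²·s⁻³·A⁻¹.

(D)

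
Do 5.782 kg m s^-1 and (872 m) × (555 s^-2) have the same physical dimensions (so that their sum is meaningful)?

No

In SI base units:
  5.782 kg m s^-1:  kg·m·s⁻¹
  (872 m) × (555 s^-2):  [m] · [s⁻²] = m·s⁻²
kg·m·s⁻¹ ≠ m·s⁻², so they cannot be added.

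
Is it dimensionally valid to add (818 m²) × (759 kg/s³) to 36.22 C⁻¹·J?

Dimensions:
  (818 m²) × (759 kg/s³):  [m²] · [kg·s⁻³] = kg·m²·s⁻³
  36.22 C⁻¹·J:  J·C⁻¹ = N·m·(s·A)⁻¹ = kg·m²·s⁻³·A⁻¹
kg·m²·s⁻³ ≠ kg·m²·s⁻³·A⁻¹, so they cannot be added.

No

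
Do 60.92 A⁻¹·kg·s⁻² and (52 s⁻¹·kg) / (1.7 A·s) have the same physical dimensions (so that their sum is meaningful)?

Work out the base dimensions of each:
  60.92 A⁻¹·kg·s⁻²:  kg·s⁻²·A⁻¹
  (52 s⁻¹·kg) / (1.7 A·s):  [kg·s⁻¹] / [s·A] = kg·s⁻²·A⁻¹
Both are kg·s⁻²·A⁻¹, so they have the same dimensions and can be added.

Yes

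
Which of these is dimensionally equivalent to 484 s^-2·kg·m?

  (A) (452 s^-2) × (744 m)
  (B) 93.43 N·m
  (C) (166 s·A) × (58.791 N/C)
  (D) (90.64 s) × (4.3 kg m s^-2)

Reference: kg·m·s⁻².
Each option:
  (A) [s⁻²] · [m] = m·s⁻²
  (B) N·m = kg·m·s⁻²·m = kg·m²·s⁻²
  (C) [s·A] · [kg·m·s⁻³·A⁻¹] = kg·m·s⁻²  ← same
  (D) [s] · [kg·m·s⁻²] = kg·m·s⁻¹
Only (C) matches kg·m·s⁻².

(C)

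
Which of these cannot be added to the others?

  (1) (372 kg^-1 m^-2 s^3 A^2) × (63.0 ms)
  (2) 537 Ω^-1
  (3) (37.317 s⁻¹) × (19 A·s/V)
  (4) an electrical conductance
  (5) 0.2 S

(1)

Dimensions:
  (1) [kg⁻¹·m⁻²·s³·A²] · [s] = kg⁻¹·m⁻²·s⁴·A²
  (2) Ω⁻¹ = (V·A⁻¹)⁻¹ = kg⁻¹·m⁻²·s³·A²
  (3) [s⁻¹] · [kg⁻¹·m⁻²·s⁴·A²] = kg⁻¹·m⁻²·s³·A²
  (4) [electrical conductance] = kg⁻¹·m⁻²·s³·A²
  (5) S = Ω⁻¹ = kg⁻¹·m⁻²·s³·A²
All reduce to kg⁻¹·m⁻²·s³·A² except (1), which is kg⁻¹·m⁻²·s⁴·A².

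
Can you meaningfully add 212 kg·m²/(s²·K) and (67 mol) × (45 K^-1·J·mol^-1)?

Expand each in SI base units:
  212 kg·m²/(s²·K):  kg·m²·s⁻²·K⁻¹
  (67 mol) × (45 K^-1·J·mol^-1):  [mol] · [kg·m²·s⁻²·K⁻¹·mol⁻¹] = kg·m²·s⁻²·K⁻¹
Both are kg·m²·s⁻²·K⁻¹, so they have the same dimensions and can be added.

Yes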